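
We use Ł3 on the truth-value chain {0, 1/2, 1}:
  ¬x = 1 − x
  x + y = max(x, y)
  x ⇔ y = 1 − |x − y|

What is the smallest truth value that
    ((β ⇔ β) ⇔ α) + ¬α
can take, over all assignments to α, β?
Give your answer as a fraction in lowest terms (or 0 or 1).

1/2

Take α = 1/2, β = 0:
β ⇔ β = 0 ⇔ 0 = 1
(β ⇔ β) ⇔ α = 1 ⇔ 1/2 = 1/2
¬α = ¬1/2 = 1/2
((β ⇔ β) ⇔ α) + ¬α = 1/2 + 1/2 = 1/2
No assignment yields a value below 1/2, so this is the minimum.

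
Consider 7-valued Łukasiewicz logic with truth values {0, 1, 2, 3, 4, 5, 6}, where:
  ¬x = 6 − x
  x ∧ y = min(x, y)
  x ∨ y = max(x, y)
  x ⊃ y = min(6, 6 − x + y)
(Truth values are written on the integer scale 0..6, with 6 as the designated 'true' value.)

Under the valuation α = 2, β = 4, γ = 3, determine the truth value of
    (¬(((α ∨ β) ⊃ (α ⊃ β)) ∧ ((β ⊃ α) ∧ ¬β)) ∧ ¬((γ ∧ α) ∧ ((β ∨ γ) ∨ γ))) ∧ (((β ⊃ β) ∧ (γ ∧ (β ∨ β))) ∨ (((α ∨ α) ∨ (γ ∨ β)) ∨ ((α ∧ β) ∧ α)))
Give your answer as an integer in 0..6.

4

α ∨ β = 2 ∨ 4 = 4
α ⊃ β = 2 ⊃ 4 = 6
(α ∨ β) ⊃ (α ⊃ β) = 4 ⊃ 6 = 6
β ⊃ α = 4 ⊃ 2 = 4
¬β = ¬4 = 2
(β ⊃ α) ∧ ¬β = 4 ∧ 2 = 2
((α ∨ β) ⊃ (α ⊃ β)) ∧ ((β ⊃ α) ∧ ¬β) = 6 ∧ 2 = 2
¬(((α ∨ β) ⊃ (α ⊃ β)) ∧ ((β ⊃ α) ∧ ¬β)) = ¬2 = 4
γ ∧ α = 3 ∧ 2 = 2
β ∨ γ = 4 ∨ 3 = 4
(β ∨ γ) ∨ γ = 4 ∨ 3 = 4
(γ ∧ α) ∧ ((β ∨ γ) ∨ γ) = 2 ∧ 4 = 2
¬((γ ∧ α) ∧ ((β ∨ γ) ∨ γ)) = ¬2 = 4
¬(((α ∨ β) ⊃ (α ⊃ β)) ∧ ((β ⊃ α) ∧ ¬β)) ∧ ¬((γ ∧ α) ∧ ((β ∨ γ) ∨ γ)) = 4 ∧ 4 = 4
β ⊃ β = 4 ⊃ 4 = 6
β ∨ β = 4 ∨ 4 = 4
γ ∧ (β ∨ β) = 3 ∧ 4 = 3
(β ⊃ β) ∧ (γ ∧ (β ∨ β)) = 6 ∧ 3 = 3
α ∨ α = 2 ∨ 2 = 2
γ ∨ β = 3 ∨ 4 = 4
(α ∨ α) ∨ (γ ∨ β) = 2 ∨ 4 = 4
α ∧ β = 2 ∧ 4 = 2
(α ∧ β) ∧ α = 2 ∧ 2 = 2
((α ∨ α) ∨ (γ ∨ β)) ∨ ((α ∧ β) ∧ α) = 4 ∨ 2 = 4
((β ⊃ β) ∧ (γ ∧ (β ∨ β))) ∨ (((α ∨ α) ∨ (γ ∨ β)) ∨ ((α ∧ β) ∧ α)) = 3 ∨ 4 = 4
(¬(((α ∨ β) ⊃ (α ⊃ β)) ∧ ((β ⊃ α) ∧ ¬β)) ∧ ¬((γ ∧ α) ∧ ((β ∨ γ) ∨ γ))) ∧ (((β ⊃ β) ∧ (γ ∧ (β ∨ β))) ∨ (((α ∨ α) ∨ (γ ∨ β)) ∨ ((α ∧ β) ∧ α))) = 4 ∧ 4 = 4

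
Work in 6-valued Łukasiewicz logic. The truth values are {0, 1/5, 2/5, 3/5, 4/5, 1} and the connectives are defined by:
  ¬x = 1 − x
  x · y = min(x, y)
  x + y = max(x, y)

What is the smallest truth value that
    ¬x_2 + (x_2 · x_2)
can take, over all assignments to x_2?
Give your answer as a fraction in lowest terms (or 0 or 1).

Take x_2 = 2/5:
¬x_2 = ¬2/5 = 3/5
x_2 · x_2 = 2/5 · 2/5 = 2/5
¬x_2 + (x_2 · x_2) = 3/5 + 2/5 = 3/5
No assignment yields a value below 3/5, so this is the minimum.

3/5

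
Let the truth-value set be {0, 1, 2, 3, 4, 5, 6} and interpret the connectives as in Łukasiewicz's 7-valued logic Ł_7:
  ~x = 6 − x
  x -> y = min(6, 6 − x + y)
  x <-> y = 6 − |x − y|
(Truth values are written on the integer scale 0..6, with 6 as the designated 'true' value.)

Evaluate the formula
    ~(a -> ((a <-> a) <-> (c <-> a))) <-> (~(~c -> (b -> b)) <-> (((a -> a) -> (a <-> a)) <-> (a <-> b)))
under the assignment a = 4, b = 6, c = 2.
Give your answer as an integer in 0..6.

a <-> a = 4 <-> 4 = 6
c <-> a = 2 <-> 4 = 4
(a <-> a) <-> (c <-> a) = 6 <-> 4 = 4
a -> ((a <-> a) <-> (c <-> a)) = 4 -> 4 = 6
~(a -> ((a <-> a) <-> (c <-> a))) = ~6 = 0
~c = ~2 = 4
b -> b = 6 -> 6 = 6
~c -> (b -> b) = 4 -> 6 = 6
~(~c -> (b -> b)) = ~6 = 0
a -> a = 4 -> 4 = 6
a <-> a = 4 <-> 4 = 6
(a -> a) -> (a <-> a) = 6 -> 6 = 6
a <-> b = 4 <-> 6 = 4
((a -> a) -> (a <-> a)) <-> (a <-> b) = 6 <-> 4 = 4
~(~c -> (b -> b)) <-> (((a -> a) -> (a <-> a)) <-> (a <-> b)) = 0 <-> 4 = 2
~(a -> ((a <-> a) <-> (c <-> a))) <-> (~(~c -> (b -> b)) <-> (((a -> a) -> (a <-> a)) <-> (a <-> b))) = 0 <-> 2 = 4

4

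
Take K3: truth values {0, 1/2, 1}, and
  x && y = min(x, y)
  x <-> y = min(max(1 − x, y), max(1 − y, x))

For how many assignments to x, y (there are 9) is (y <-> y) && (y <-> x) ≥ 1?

x = 0, y = 0 ↦ 1  ≥
x = 0, y = 1/2 ↦ 1/2  <
x = 0, y = 1 ↦ 0  <
x = 1/2, y = 0 ↦ 1/2  <
x = 1/2, y = 1/2 ↦ 1/2  <
x = 1/2, y = 1 ↦ 1/2  <
x = 1, y = 0 ↦ 0  <
x = 1, y = 1/2 ↦ 1/2  <
x = 1, y = 1 ↦ 1  ≥
So 2 of the 9 assignments meet the threshold.

2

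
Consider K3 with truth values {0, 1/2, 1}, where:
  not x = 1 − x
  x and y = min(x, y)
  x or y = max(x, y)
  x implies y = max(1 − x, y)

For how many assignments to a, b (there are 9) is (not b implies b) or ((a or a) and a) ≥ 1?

5

a = 0, b = 0 ↦ 0  <
a = 0, b = 1/2 ↦ 1/2  <
a = 0, b = 1 ↦ 1  ≥
a = 1/2, b = 0 ↦ 1/2  <
a = 1/2, b = 1/2 ↦ 1/2  <
a = 1/2, b = 1 ↦ 1  ≥
a = 1, b = 0 ↦ 1  ≥
a = 1, b = 1/2 ↦ 1  ≥
a = 1, b = 1 ↦ 1  ≥
So 5 of the 9 assignments meet the threshold.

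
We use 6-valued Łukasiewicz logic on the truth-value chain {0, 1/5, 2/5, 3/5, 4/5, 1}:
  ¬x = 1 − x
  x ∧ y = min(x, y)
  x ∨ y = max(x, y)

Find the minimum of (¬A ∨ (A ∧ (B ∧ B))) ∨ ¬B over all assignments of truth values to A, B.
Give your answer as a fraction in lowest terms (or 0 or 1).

3/5

Take A = 2/5, B = 2/5:
¬A = ¬2/5 = 3/5
B ∧ B = 2/5 ∧ 2/5 = 2/5
A ∧ (B ∧ B) = 2/5 ∧ 2/5 = 2/5
¬A ∨ (A ∧ (B ∧ B)) = 3/5 ∨ 2/5 = 3/5
¬B = ¬2/5 = 3/5
(¬A ∨ (A ∧ (B ∧ B))) ∨ ¬B = 3/5 ∨ 3/5 = 3/5
No assignment yields a value below 3/5, so this is the minimum.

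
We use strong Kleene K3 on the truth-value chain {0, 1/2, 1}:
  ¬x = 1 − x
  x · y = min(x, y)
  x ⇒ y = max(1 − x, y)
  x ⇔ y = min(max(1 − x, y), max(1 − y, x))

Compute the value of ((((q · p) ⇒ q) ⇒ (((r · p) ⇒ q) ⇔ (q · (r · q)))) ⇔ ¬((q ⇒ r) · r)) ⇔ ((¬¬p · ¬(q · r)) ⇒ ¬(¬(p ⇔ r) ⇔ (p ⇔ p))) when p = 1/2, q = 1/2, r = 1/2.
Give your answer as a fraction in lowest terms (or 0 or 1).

q · p = 1/2 · 1/2 = 1/2
(q · p) ⇒ q = 1/2 ⇒ 1/2 = 1/2
r · p = 1/2 · 1/2 = 1/2
(r · p) ⇒ q = 1/2 ⇒ 1/2 = 1/2
r · q = 1/2 · 1/2 = 1/2
q · (r · q) = 1/2 · 1/2 = 1/2
((r · p) ⇒ q) ⇔ (q · (r · q)) = 1/2 ⇔ 1/2 = 1/2
((q · p) ⇒ q) ⇒ (((r · p) ⇒ q) ⇔ (q · (r · q))) = 1/2 ⇒ 1/2 = 1/2
q ⇒ r = 1/2 ⇒ 1/2 = 1/2
(q ⇒ r) · r = 1/2 · 1/2 = 1/2
¬((q ⇒ r) · r) = ¬1/2 = 1/2
(((q · p) ⇒ q) ⇒ (((r · p) ⇒ q) ⇔ (q · (r · q)))) ⇔ ¬((q ⇒ r) · r) = 1/2 ⇔ 1/2 = 1/2
¬p = ¬1/2 = 1/2
¬¬p = ¬1/2 = 1/2
q · r = 1/2 · 1/2 = 1/2
¬(q · r) = ¬1/2 = 1/2
¬¬p · ¬(q · r) = 1/2 · 1/2 = 1/2
p ⇔ r = 1/2 ⇔ 1/2 = 1/2
¬(p ⇔ r) = ¬1/2 = 1/2
p ⇔ p = 1/2 ⇔ 1/2 = 1/2
¬(p ⇔ r) ⇔ (p ⇔ p) = 1/2 ⇔ 1/2 = 1/2
¬(¬(p ⇔ r) ⇔ (p ⇔ p)) = ¬1/2 = 1/2
(¬¬p · ¬(q · r)) ⇒ ¬(¬(p ⇔ r) ⇔ (p ⇔ p)) = 1/2 ⇒ 1/2 = 1/2
((((q · p) ⇒ q) ⇒ (((r · p) ⇒ q) ⇔ (q · (r · q)))) ⇔ ¬((q ⇒ r) · r)) ⇔ ((¬¬p · ¬(q · r)) ⇒ ¬(¬(p ⇔ r) ⇔ (p ⇔ p))) = 1/2 ⇔ 1/2 = 1/2

1/2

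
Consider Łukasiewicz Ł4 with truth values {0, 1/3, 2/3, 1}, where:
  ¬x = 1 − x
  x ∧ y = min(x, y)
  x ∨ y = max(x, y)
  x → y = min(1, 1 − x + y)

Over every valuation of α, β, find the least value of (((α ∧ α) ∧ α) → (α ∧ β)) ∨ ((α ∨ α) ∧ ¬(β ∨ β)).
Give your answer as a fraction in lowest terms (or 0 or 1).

2/3

Take α = 1/3, β = 0:
α ∧ α = 1/3 ∧ 1/3 = 1/3
(α ∧ α) ∧ α = 1/3 ∧ 1/3 = 1/3
α ∧ β = 1/3 ∧ 0 = 0
((α ∧ α) ∧ α) → (α ∧ β) = 1/3 → 0 = 2/3
α ∨ α = 1/3 ∨ 1/3 = 1/3
β ∨ β = 0 ∨ 0 = 0
¬(β ∨ β) = ¬0 = 1
(α ∨ α) ∧ ¬(β ∨ β) = 1/3 ∧ 1 = 1/3
(((α ∧ α) ∧ α) → (α ∧ β)) ∨ ((α ∨ α) ∧ ¬(β ∨ β)) = 2/3 ∨ 1/3 = 2/3
No assignment yields a value below 2/3, so this is the minimum.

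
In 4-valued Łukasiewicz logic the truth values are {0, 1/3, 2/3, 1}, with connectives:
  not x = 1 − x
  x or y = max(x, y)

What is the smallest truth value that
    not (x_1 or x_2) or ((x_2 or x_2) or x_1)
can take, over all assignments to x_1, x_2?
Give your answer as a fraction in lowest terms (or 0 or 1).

Take x_1 = 0, x_2 = 1/3:
x_1 or x_2 = 0 or 1/3 = 1/3
not (x_1 or x_2) = not 1/3 = 2/3
x_2 or x_2 = 1/3 or 1/3 = 1/3
(x_2 or x_2) or x_1 = 1/3 or 0 = 1/3
not (x_1 or x_2) or ((x_2 or x_2) or x_1) = 2/3 or 1/3 = 2/3
No assignment yields a value below 2/3, so this is the minimum.

2/3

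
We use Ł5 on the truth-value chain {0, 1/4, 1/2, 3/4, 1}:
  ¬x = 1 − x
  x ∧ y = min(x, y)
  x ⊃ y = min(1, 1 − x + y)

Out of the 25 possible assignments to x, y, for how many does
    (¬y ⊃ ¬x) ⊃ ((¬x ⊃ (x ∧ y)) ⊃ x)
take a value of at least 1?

value 1: 16 assignments (counts)
value 3/4: 6 assignments
value 1/2: 3 assignments
So 16 of the 25 assignments meet the threshold.

16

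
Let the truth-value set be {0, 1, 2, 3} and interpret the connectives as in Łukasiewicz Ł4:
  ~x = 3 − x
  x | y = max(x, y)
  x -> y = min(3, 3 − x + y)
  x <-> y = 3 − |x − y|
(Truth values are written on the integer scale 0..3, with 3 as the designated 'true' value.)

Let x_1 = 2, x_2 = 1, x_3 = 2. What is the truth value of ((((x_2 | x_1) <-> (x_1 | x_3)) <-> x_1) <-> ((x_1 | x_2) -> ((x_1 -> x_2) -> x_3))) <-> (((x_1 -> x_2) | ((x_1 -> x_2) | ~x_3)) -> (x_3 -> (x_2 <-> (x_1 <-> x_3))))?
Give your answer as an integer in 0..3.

2

x_2 | x_1 = 1 | 2 = 2
x_1 | x_3 = 2 | 2 = 2
(x_2 | x_1) <-> (x_1 | x_3) = 2 <-> 2 = 3
((x_2 | x_1) <-> (x_1 | x_3)) <-> x_1 = 3 <-> 2 = 2
x_1 | x_2 = 2 | 1 = 2
x_1 -> x_2 = 2 -> 1 = 2
(x_1 -> x_2) -> x_3 = 2 -> 2 = 3
(x_1 | x_2) -> ((x_1 -> x_2) -> x_3) = 2 -> 3 = 3
(((x_2 | x_1) <-> (x_1 | x_3)) <-> x_1) <-> ((x_1 | x_2) -> ((x_1 -> x_2) -> x_3)) = 2 <-> 3 = 2
x_1 -> x_2 = 2 -> 1 = 2
x_1 -> x_2 = 2 -> 1 = 2
~x_3 = ~2 = 1
(x_1 -> x_2) | ~x_3 = 2 | 1 = 2
(x_1 -> x_2) | ((x_1 -> x_2) | ~x_3) = 2 | 2 = 2
x_1 <-> x_3 = 2 <-> 2 = 3
x_2 <-> (x_1 <-> x_3) = 1 <-> 3 = 1
x_3 -> (x_2 <-> (x_1 <-> x_3)) = 2 -> 1 = 2
((x_1 -> x_2) | ((x_1 -> x_2) | ~x_3)) -> (x_3 -> (x_2 <-> (x_1 <-> x_3))) = 2 -> 2 = 3
((((x_2 | x_1) <-> (x_1 | x_3)) <-> x_1) <-> ((x_1 | x_2) -> ((x_1 -> x_2) -> x_3))) <-> (((x_1 -> x_2) | ((x_1 -> x_2) | ~x_3)) -> (x_3 -> (x_2 <-> (x_1 <-> x_3)))) = 2 <-> 3 = 2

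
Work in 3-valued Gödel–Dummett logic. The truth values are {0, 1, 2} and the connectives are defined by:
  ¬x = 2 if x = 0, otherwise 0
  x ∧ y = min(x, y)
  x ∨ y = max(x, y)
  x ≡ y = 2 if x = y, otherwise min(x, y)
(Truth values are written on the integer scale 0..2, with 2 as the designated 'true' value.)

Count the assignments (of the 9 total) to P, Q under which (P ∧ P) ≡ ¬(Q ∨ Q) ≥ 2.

P = 0, Q = 0 ↦ 0  <
P = 0, Q = 1 ↦ 2  ≥
P = 0, Q = 2 ↦ 2  ≥
P = 1, Q = 0 ↦ 1  <
P = 1, Q = 1 ↦ 0  <
P = 1, Q = 2 ↦ 0  <
P = 2, Q = 0 ↦ 2  ≥
P = 2, Q = 1 ↦ 0  <
P = 2, Q = 2 ↦ 0  <
So 3 of the 9 assignments meet the threshold.

3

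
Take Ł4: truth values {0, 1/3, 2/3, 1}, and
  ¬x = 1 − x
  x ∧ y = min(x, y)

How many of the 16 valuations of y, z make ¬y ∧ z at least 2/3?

y = 0, z = 0 ↦ 0  <
y = 0, z = 1/3 ↦ 1/3  <
y = 0, z = 2/3 ↦ 2/3  ≥
y = 0, z = 1 ↦ 1  ≥
y = 1/3, z = 0 ↦ 0  <
y = 1/3, z = 1/3 ↦ 1/3  <
y = 1/3, z = 2/3 ↦ 2/3  ≥
y = 1/3, z = 1 ↦ 2/3  ≥
y = 2/3, z = 0 ↦ 0  <
y = 2/3, z = 1/3 ↦ 1/3  <
y = 2/3, z = 2/3 ↦ 1/3  <
y = 2/3, z = 1 ↦ 1/3  <
y = 1, z = 0 ↦ 0  <
y = 1, z = 1/3 ↦ 0  <
y = 1, z = 2/3 ↦ 0  <
y = 1, z = 1 ↦ 0  <
So 4 of the 16 assignments meet the threshold.

4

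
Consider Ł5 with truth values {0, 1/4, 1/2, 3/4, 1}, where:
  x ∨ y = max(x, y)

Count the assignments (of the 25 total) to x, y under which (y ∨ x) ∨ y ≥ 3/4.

16

value 1: 9 assignments (counts)
value 3/4: 7 assignments (counts)
value 1/2: 5 assignments
value 1/4: 3 assignments
value 0: 1 assignment
So 16 of the 25 assignments meet the threshold.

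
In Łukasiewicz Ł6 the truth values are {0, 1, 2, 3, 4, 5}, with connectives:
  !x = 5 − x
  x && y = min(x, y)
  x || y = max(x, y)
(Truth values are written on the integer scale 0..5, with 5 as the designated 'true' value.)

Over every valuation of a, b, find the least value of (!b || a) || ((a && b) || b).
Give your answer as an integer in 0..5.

3

Take a = 0, b = 2:
!b = !2 = 3
!b || a = 3 || 0 = 3
a && b = 0 && 2 = 0
(a && b) || b = 0 || 2 = 2
(!b || a) || ((a && b) || b) = 3 || 2 = 3
No assignment yields a value below 3, so this is the minimum.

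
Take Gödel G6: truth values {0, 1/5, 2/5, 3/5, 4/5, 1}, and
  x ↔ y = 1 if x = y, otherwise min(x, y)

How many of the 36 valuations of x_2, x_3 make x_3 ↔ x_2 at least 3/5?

12

value 1: 6 assignments (counts)
value 4/5: 2 assignments (counts)
value 3/5: 4 assignments (counts)
value 2/5: 6 assignments
value 1/5: 8 assignments
value 0: 10 assignments
So 12 of the 36 assignments meet the threshold.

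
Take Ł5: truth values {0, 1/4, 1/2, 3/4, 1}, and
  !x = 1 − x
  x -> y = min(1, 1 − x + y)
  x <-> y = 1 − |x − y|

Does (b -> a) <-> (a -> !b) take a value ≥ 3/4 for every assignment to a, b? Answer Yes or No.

Counterexample: take a = 0, b = 1/2.
b -> a = 1/2 -> 0 = 1/2
!b = !1/2 = 1/2
a -> !b = 0 -> 1/2 = 1
(b -> a) <-> (a -> !b) = 1/2 <-> 1 = 1/2
This gives 1/2, which is below 3/4.

No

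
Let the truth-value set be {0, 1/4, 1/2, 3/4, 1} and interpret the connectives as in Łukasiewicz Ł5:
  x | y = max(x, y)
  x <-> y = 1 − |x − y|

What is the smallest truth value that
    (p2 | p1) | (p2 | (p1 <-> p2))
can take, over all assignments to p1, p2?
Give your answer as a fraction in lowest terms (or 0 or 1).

1/2

Take p1 = 0, p2 = 1/2:
p2 | p1 = 1/2 | 0 = 1/2
p1 <-> p2 = 0 <-> 1/2 = 1/2
p2 | (p1 <-> p2) = 1/2 | 1/2 = 1/2
(p2 | p1) | (p2 | (p1 <-> p2)) = 1/2 | 1/2 = 1/2
No assignment yields a value below 1/2, so this is the minimum.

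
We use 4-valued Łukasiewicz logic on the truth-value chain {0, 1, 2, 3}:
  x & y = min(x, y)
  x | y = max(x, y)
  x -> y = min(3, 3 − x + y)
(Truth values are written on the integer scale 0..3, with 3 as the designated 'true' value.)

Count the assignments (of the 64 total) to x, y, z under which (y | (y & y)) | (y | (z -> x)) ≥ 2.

value 3: 46 assignments (counts)
value 2: 12 assignments (counts)
value 1: 5 assignments
value 0: 1 assignment
So 58 of the 64 assignments meet the threshold.

58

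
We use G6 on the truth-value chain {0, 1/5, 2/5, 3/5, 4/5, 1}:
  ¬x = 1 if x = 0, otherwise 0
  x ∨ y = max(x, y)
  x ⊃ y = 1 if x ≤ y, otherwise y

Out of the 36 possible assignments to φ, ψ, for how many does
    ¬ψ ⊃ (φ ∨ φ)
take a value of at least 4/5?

32

value 1: 31 assignments (counts)
value 4/5: 1 assignment (counts)
value 3/5: 1 assignment
value 2/5: 1 assignment
value 1/5: 1 assignment
value 0: 1 assignment
So 32 of the 36 assignments meet the threshold.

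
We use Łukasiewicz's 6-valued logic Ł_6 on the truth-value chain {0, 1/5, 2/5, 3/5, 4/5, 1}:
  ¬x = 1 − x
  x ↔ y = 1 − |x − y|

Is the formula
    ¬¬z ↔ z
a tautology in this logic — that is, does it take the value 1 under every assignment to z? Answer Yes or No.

z = 0 ↦ 1
z = 1/5 ↦ 1
z = 2/5 ↦ 1
z = 3/5 ↦ 1
z = 4/5 ↦ 1
z = 1 ↦ 1
Every assignment gives a value ≥ 1.

Yes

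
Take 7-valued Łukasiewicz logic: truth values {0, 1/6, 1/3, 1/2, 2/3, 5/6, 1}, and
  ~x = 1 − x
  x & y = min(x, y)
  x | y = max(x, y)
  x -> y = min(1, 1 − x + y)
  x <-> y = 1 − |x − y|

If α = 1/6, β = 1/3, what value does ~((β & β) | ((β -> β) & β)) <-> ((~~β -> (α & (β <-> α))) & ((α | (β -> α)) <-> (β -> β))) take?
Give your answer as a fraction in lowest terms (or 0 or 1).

β & β = 1/3 & 1/3 = 1/3
β -> β = 1/3 -> 1/3 = 1
(β -> β) & β = 1 & 1/3 = 1/3
(β & β) | ((β -> β) & β) = 1/3 | 1/3 = 1/3
~((β & β) | ((β -> β) & β)) = ~1/3 = 2/3
~β = ~1/3 = 2/3
~~β = ~2/3 = 1/3
β <-> α = 1/3 <-> 1/6 = 5/6
α & (β <-> α) = 1/6 & 5/6 = 1/6
~~β -> (α & (β <-> α)) = 1/3 -> 1/6 = 5/6
β -> α = 1/3 -> 1/6 = 5/6
α | (β -> α) = 1/6 | 5/6 = 5/6
β -> β = 1/3 -> 1/3 = 1
(α | (β -> α)) <-> (β -> β) = 5/6 <-> 1 = 5/6
(~~β -> (α & (β <-> α))) & ((α | (β -> α)) <-> (β -> β)) = 5/6 & 5/6 = 5/6
~((β & β) | ((β -> β) & β)) <-> ((~~β -> (α & (β <-> α))) & ((α | (β -> α)) <-> (β -> β))) = 2/3 <-> 5/6 = 5/6

5/6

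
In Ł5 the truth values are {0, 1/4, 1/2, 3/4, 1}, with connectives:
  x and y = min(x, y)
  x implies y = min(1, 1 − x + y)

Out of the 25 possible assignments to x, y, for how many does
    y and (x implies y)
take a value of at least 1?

5

value 1: 5 assignments (counts)
value 3/4: 5 assignments
value 1/2: 5 assignments
value 1/4: 5 assignments
value 0: 5 assignments
So 5 of the 25 assignments meet the threshold.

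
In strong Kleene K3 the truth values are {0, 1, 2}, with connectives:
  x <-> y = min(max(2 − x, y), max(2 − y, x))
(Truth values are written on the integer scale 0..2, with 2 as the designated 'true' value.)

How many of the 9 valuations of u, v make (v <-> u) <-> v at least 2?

2

u = 0, v = 0 ↦ 0  <
u = 0, v = 1 ↦ 1  <
u = 0, v = 2 ↦ 0  <
u = 1, v = 0 ↦ 1  <
u = 1, v = 1 ↦ 1  <
u = 1, v = 2 ↦ 1  <
u = 2, v = 0 ↦ 2  ≥
u = 2, v = 1 ↦ 1  <
u = 2, v = 2 ↦ 2  ≥
So 2 of the 9 assignments meet the threshold.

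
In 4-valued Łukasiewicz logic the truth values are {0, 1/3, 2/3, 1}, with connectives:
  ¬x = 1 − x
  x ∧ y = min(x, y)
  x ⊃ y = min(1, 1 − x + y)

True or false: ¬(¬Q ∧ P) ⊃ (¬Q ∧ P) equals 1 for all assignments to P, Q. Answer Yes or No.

Counterexample: take P = 0, Q = 0.
¬Q = ¬0 = 1
¬Q ∧ P = 1 ∧ 0 = 0
¬(¬Q ∧ P) = ¬0 = 1
¬Q = ¬0 = 1
¬Q ∧ P = 1 ∧ 0 = 0
¬(¬Q ∧ P) ⊃ (¬Q ∧ P) = 1 ⊃ 0 = 0
This gives 0 ≠ 1.

No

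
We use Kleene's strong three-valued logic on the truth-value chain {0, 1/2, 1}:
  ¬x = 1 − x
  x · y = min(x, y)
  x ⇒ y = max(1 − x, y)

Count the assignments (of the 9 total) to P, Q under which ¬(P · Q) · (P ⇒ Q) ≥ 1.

3

P = 0, Q = 0 ↦ 1  ≥
P = 0, Q = 1/2 ↦ 1  ≥
P = 0, Q = 1 ↦ 1  ≥
P = 1/2, Q = 0 ↦ 1/2  <
P = 1/2, Q = 1/2 ↦ 1/2  <
P = 1/2, Q = 1 ↦ 1/2  <
P = 1, Q = 0 ↦ 0  <
P = 1, Q = 1/2 ↦ 1/2  <
P = 1, Q = 1 ↦ 0  <
So 3 of the 9 assignments meet the threshold.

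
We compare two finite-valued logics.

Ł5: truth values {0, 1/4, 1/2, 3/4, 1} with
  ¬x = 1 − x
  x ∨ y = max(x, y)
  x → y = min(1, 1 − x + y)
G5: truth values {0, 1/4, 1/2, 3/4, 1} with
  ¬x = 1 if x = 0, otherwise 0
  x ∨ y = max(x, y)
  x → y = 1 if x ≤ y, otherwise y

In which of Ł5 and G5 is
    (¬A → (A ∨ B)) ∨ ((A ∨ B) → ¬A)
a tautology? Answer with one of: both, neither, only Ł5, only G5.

In Ł5: every assignment gives 1 — tautology.
In G5: every assignment gives 1 — tautology.

both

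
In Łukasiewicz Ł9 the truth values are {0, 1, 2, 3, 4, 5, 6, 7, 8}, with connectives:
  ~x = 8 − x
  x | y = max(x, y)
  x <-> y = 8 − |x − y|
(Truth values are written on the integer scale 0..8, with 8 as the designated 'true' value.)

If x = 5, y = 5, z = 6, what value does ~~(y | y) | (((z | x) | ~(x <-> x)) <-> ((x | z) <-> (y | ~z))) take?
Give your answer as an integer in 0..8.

y | y = 5 | 5 = 5
~(y | y) = ~5 = 3
~~(y | y) = ~3 = 5
z | x = 6 | 5 = 6
x <-> x = 5 <-> 5 = 8
~(x <-> x) = ~8 = 0
(z | x) | ~(x <-> x) = 6 | 0 = 6
x | z = 5 | 6 = 6
~z = ~6 = 2
y | ~z = 5 | 2 = 5
(x | z) <-> (y | ~z) = 6 <-> 5 = 7
((z | x) | ~(x <-> x)) <-> ((x | z) <-> (y | ~z)) = 6 <-> 7 = 7
~~(y | y) | (((z | x) | ~(x <-> x)) <-> ((x | z) <-> (y | ~z))) = 5 | 7 = 7

7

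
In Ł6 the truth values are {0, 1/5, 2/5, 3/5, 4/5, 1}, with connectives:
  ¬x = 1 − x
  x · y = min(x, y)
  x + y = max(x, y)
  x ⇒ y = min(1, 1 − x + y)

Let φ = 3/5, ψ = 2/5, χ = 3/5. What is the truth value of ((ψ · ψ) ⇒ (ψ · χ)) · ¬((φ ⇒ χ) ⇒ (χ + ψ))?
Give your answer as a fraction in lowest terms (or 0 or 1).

ψ · ψ = 2/5 · 2/5 = 2/5
ψ · χ = 2/5 · 3/5 = 2/5
(ψ · ψ) ⇒ (ψ · χ) = 2/5 ⇒ 2/5 = 1
φ ⇒ χ = 3/5 ⇒ 3/5 = 1
χ + ψ = 3/5 + 2/5 = 3/5
(φ ⇒ χ) ⇒ (χ + ψ) = 1 ⇒ 3/5 = 3/5
¬((φ ⇒ χ) ⇒ (χ + ψ)) = ¬3/5 = 2/5
((ψ · ψ) ⇒ (ψ · χ)) · ¬((φ ⇒ χ) ⇒ (χ + ψ)) = 1 · 2/5 = 2/5

2/5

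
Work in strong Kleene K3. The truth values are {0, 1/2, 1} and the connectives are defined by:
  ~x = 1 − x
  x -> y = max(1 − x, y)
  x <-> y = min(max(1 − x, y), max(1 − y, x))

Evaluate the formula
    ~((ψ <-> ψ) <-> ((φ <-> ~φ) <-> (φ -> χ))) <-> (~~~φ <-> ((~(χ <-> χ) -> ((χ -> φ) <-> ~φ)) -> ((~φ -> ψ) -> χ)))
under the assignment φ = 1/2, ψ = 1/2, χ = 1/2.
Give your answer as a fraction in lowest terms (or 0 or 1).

ψ <-> ψ = 1/2 <-> 1/2 = 1/2
~φ = ~1/2 = 1/2
φ <-> ~φ = 1/2 <-> 1/2 = 1/2
φ -> χ = 1/2 -> 1/2 = 1/2
(φ <-> ~φ) <-> (φ -> χ) = 1/2 <-> 1/2 = 1/2
(ψ <-> ψ) <-> ((φ <-> ~φ) <-> (φ -> χ)) = 1/2 <-> 1/2 = 1/2
~((ψ <-> ψ) <-> ((φ <-> ~φ) <-> (φ -> χ))) = ~1/2 = 1/2
~φ = ~1/2 = 1/2
~~φ = ~1/2 = 1/2
~~~φ = ~1/2 = 1/2
χ <-> χ = 1/2 <-> 1/2 = 1/2
~(χ <-> χ) = ~1/2 = 1/2
χ -> φ = 1/2 -> 1/2 = 1/2
~φ = ~1/2 = 1/2
(χ -> φ) <-> ~φ = 1/2 <-> 1/2 = 1/2
~(χ <-> χ) -> ((χ -> φ) <-> ~φ) = 1/2 -> 1/2 = 1/2
~φ = ~1/2 = 1/2
~φ -> ψ = 1/2 -> 1/2 = 1/2
(~φ -> ψ) -> χ = 1/2 -> 1/2 = 1/2
(~(χ <-> χ) -> ((χ -> φ) <-> ~φ)) -> ((~φ -> ψ) -> χ) = 1/2 -> 1/2 = 1/2
~~~φ <-> ((~(χ <-> χ) -> ((χ -> φ) <-> ~φ)) -> ((~φ -> ψ) -> χ)) = 1/2 <-> 1/2 = 1/2
~((ψ <-> ψ) <-> ((φ <-> ~φ) <-> (φ -> χ))) <-> (~~~φ <-> ((~(χ <-> χ) -> ((χ -> φ) <-> ~φ)) -> ((~φ -> ψ) -> χ))) = 1/2 <-> 1/2 = 1/2

1/2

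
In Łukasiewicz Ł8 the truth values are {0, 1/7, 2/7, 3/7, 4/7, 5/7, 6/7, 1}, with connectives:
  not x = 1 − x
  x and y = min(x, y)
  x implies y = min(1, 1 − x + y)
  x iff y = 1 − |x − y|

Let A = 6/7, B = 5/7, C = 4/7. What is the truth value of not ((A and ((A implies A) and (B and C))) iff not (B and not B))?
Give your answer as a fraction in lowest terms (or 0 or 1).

A implies A = 6/7 implies 6/7 = 1
B and C = 5/7 and 4/7 = 4/7
(A implies A) and (B and C) = 1 and 4/7 = 4/7
A and ((A implies A) and (B and C)) = 6/7 and 4/7 = 4/7
not B = not 5/7 = 2/7
B and not B = 5/7 and 2/7 = 2/7
not (B and not B) = not 2/7 = 5/7
(A and ((A implies A) and (B and C))) iff not (B and not B) = 4/7 iff 5/7 = 6/7
not ((A and ((A implies A) and (B and C))) iff not (B and not B)) = not 6/7 = 1/7

1/7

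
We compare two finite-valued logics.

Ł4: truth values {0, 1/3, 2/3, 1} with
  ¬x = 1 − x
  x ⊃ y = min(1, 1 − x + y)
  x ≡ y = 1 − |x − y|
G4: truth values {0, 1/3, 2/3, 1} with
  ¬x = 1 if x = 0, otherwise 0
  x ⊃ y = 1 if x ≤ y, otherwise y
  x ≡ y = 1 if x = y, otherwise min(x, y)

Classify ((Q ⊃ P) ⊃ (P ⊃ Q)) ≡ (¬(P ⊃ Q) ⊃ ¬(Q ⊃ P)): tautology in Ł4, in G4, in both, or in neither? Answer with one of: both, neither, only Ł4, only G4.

In Ł4: every assignment gives 1 — tautology.
In G4: at P = 2/3, Q = 1/3 the value is 1/3 — not a tautology.

only Ł4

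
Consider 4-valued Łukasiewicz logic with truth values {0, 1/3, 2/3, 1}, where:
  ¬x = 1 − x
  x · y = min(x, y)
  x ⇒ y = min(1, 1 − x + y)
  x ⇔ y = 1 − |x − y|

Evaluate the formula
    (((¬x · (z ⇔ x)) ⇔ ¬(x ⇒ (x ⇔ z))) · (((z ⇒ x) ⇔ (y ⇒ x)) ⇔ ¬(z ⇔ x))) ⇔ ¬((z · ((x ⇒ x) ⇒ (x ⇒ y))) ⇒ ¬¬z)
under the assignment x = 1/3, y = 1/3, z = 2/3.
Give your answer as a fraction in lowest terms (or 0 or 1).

2/3

¬x = ¬1/3 = 2/3
z ⇔ x = 2/3 ⇔ 1/3 = 2/3
¬x · (z ⇔ x) = 2/3 · 2/3 = 2/3
x ⇔ z = 1/3 ⇔ 2/3 = 2/3
x ⇒ (x ⇔ z) = 1/3 ⇒ 2/3 = 1
¬(x ⇒ (x ⇔ z)) = ¬1 = 0
(¬x · (z ⇔ x)) ⇔ ¬(x ⇒ (x ⇔ z)) = 2/3 ⇔ 0 = 1/3
z ⇒ x = 2/3 ⇒ 1/3 = 2/3
y ⇒ x = 1/3 ⇒ 1/3 = 1
(z ⇒ x) ⇔ (y ⇒ x) = 2/3 ⇔ 1 = 2/3
z ⇔ x = 2/3 ⇔ 1/3 = 2/3
¬(z ⇔ x) = ¬2/3 = 1/3
((z ⇒ x) ⇔ (y ⇒ x)) ⇔ ¬(z ⇔ x) = 2/3 ⇔ 1/3 = 2/3
((¬x · (z ⇔ x)) ⇔ ¬(x ⇒ (x ⇔ z))) · (((z ⇒ x) ⇔ (y ⇒ x)) ⇔ ¬(z ⇔ x)) = 1/3 · 2/3 = 1/3
x ⇒ x = 1/3 ⇒ 1/3 = 1
x ⇒ y = 1/3 ⇒ 1/3 = 1
(x ⇒ x) ⇒ (x ⇒ y) = 1 ⇒ 1 = 1
z · ((x ⇒ x) ⇒ (x ⇒ y)) = 2/3 · 1 = 2/3
¬z = ¬2/3 = 1/3
¬¬z = ¬1/3 = 2/3
(z · ((x ⇒ x) ⇒ (x ⇒ y))) ⇒ ¬¬z = 2/3 ⇒ 2/3 = 1
¬((z · ((x ⇒ x) ⇒ (x ⇒ y))) ⇒ ¬¬z) = ¬1 = 0
(((¬x · (z ⇔ x)) ⇔ ¬(x ⇒ (x ⇔ z))) · (((z ⇒ x) ⇔ (y ⇒ x)) ⇔ ¬(z ⇔ x))) ⇔ ¬((z · ((x ⇒ x) ⇒ (x ⇒ y))) ⇒ ¬¬z) = 1/3 ⇔ 0 = 2/3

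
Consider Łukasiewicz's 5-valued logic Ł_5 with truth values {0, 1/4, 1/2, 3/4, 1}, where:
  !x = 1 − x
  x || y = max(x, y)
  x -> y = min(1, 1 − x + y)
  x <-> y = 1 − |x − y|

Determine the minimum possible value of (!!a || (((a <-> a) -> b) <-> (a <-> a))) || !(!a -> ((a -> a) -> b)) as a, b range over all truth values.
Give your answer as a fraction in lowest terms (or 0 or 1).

Take a = 0, b = 1/2:
!a = !0 = 1
!!a = !1 = 0
a <-> a = 0 <-> 0 = 1
(a <-> a) -> b = 1 -> 1/2 = 1/2
a <-> a = 0 <-> 0 = 1
((a <-> a) -> b) <-> (a <-> a) = 1/2 <-> 1 = 1/2
!!a || (((a <-> a) -> b) <-> (a <-> a)) = 0 || 1/2 = 1/2
!a = !0 = 1
a -> a = 0 -> 0 = 1
(a -> a) -> b = 1 -> 1/2 = 1/2
!a -> ((a -> a) -> b) = 1 -> 1/2 = 1/2
!(!a -> ((a -> a) -> b)) = !1/2 = 1/2
(!!a || (((a <-> a) -> b) <-> (a <-> a))) || !(!a -> ((a -> a) -> b)) = 1/2 || 1/2 = 1/2
No assignment yields a value below 1/2, so this is the minimum.

1/2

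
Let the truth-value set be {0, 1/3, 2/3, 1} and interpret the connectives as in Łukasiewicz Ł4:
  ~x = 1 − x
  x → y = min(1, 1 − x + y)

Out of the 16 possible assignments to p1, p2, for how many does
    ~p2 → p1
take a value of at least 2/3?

13

p1 = 0, p2 = 0 ↦ 0  <
p1 = 0, p2 = 1/3 ↦ 1/3  <
p1 = 0, p2 = 2/3 ↦ 2/3  ≥
p1 = 0, p2 = 1 ↦ 1  ≥
p1 = 1/3, p2 = 0 ↦ 1/3  <
p1 = 1/3, p2 = 1/3 ↦ 2/3  ≥
p1 = 1/3, p2 = 2/3 ↦ 1  ≥
p1 = 1/3, p2 = 1 ↦ 1  ≥
p1 = 2/3, p2 = 0 ↦ 2/3  ≥
p1 = 2/3, p2 = 1/3 ↦ 1  ≥
p1 = 2/3, p2 = 2/3 ↦ 1  ≥
p1 = 2/3, p2 = 1 ↦ 1  ≥
p1 = 1, p2 = 0 ↦ 1  ≥
p1 = 1, p2 = 1/3 ↦ 1  ≥
p1 = 1, p2 = 2/3 ↦ 1  ≥
p1 = 1, p2 = 1 ↦ 1  ≥
So 13 of the 16 assignments meet the threshold.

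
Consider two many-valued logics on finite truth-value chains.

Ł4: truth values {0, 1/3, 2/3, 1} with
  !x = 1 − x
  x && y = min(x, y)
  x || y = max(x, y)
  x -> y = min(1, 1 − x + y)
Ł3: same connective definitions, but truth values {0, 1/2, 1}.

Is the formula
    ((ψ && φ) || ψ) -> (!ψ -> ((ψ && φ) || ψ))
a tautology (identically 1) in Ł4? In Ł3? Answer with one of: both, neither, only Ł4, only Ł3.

In Ł4: every assignment gives 1 — tautology.
In Ł3: every assignment gives 1 — tautology.

both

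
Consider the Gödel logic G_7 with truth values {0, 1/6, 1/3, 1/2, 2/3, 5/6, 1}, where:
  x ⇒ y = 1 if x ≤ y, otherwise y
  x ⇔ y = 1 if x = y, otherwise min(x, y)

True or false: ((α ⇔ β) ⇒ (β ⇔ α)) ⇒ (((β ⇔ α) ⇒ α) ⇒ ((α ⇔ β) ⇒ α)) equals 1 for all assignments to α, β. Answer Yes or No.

Yes

At α = 1/3, β = 1/3, for instance:
α ⇔ β = 1/3 ⇔ 1/3 = 1
β ⇔ α = 1/3 ⇔ 1/3 = 1
(α ⇔ β) ⇒ (β ⇔ α) = 1 ⇒ 1 = 1
(β ⇔ α) ⇒ α = 1 ⇒ 1/3 = 1/3
(α ⇔ β) ⇒ α = 1 ⇒ 1/3 = 1/3
((β ⇔ α) ⇒ α) ⇒ ((α ⇔ β) ⇒ α) = 1/3 ⇒ 1/3 = 1
((α ⇔ β) ⇒ (β ⇔ α)) ⇒ (((β ⇔ α) ⇒ α) ⇒ ((α ⇔ β) ⇒ α)) = 1 ⇒ 1 = 1
and checking the remaining 48 assignments likewise gives ≥ 1 in every case.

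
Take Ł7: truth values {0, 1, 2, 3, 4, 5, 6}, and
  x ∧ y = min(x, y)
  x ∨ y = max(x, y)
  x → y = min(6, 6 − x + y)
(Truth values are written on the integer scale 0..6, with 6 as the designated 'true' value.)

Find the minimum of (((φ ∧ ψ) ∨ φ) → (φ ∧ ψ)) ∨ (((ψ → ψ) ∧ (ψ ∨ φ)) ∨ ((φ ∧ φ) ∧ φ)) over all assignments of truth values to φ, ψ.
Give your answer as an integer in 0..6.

Take φ = 3, ψ = 0:
φ ∧ ψ = 3 ∧ 0 = 0
(φ ∧ ψ) ∨ φ = 0 ∨ 3 = 3
φ ∧ ψ = 3 ∧ 0 = 0
((φ ∧ ψ) ∨ φ) → (φ ∧ ψ) = 3 → 0 = 3
ψ → ψ = 0 → 0 = 6
ψ ∨ φ = 0 ∨ 3 = 3
(ψ → ψ) ∧ (ψ ∨ φ) = 6 ∧ 3 = 3
φ ∧ φ = 3 ∧ 3 = 3
(φ ∧ φ) ∧ φ = 3 ∧ 3 = 3
((ψ → ψ) ∧ (ψ ∨ φ)) ∨ ((φ ∧ φ) ∧ φ) = 3 ∨ 3 = 3
(((φ ∧ ψ) ∨ φ) → (φ ∧ ψ)) ∨ (((ψ → ψ) ∧ (ψ ∨ φ)) ∨ ((φ ∧ φ) ∧ φ)) = 3 ∨ 3 = 3
No assignment yields a value below 3, so this is the minimum.

3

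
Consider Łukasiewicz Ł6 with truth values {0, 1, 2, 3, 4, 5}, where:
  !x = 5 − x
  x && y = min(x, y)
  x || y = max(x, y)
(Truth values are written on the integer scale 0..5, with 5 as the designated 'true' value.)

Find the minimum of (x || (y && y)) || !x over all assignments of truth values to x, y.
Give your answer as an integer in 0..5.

Take x = 2, y = 0:
y && y = 0 && 0 = 0
x || (y && y) = 2 || 0 = 2
!x = !2 = 3
(x || (y && y)) || !x = 2 || 3 = 3
No assignment yields a value below 3, so this is the minimum.

3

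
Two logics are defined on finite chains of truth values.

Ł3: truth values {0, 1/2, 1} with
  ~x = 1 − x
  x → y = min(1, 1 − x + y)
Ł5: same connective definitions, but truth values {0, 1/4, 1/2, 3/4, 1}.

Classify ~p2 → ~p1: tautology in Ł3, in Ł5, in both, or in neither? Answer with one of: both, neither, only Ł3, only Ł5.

neither

In Ł3: at p1 = 1/2, p2 = 0 the value is 1/2 — not a tautology.
In Ł5: at p1 = 1/4, p2 = 0 the value is 3/4 — not a tautology.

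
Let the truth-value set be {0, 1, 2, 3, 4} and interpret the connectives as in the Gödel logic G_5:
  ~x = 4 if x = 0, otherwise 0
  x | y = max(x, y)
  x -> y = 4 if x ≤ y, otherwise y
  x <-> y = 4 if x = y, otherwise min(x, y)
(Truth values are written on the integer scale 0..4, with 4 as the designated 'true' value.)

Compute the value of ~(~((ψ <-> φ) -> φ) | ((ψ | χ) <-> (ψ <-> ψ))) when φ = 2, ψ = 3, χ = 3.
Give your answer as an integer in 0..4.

0

ψ <-> φ = 3 <-> 2 = 2
(ψ <-> φ) -> φ = 2 -> 2 = 4
~((ψ <-> φ) -> φ) = ~4 = 0
ψ | χ = 3 | 3 = 3
ψ <-> ψ = 3 <-> 3 = 4
(ψ | χ) <-> (ψ <-> ψ) = 3 <-> 4 = 3
~((ψ <-> φ) -> φ) | ((ψ | χ) <-> (ψ <-> ψ)) = 0 | 3 = 3
~(~((ψ <-> φ) -> φ) | ((ψ | χ) <-> (ψ <-> ψ))) = ~3 = 0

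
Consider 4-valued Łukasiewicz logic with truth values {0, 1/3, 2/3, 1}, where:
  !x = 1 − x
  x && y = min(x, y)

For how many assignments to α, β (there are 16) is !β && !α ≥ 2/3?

4

α = 0, β = 0 ↦ 1  ≥
α = 0, β = 1/3 ↦ 2/3  ≥
α = 0, β = 2/3 ↦ 1/3  <
α = 0, β = 1 ↦ 0  <
α = 1/3, β = 0 ↦ 2/3  ≥
α = 1/3, β = 1/3 ↦ 2/3  ≥
α = 1/3, β = 2/3 ↦ 1/3  <
α = 1/3, β = 1 ↦ 0  <
α = 2/3, β = 0 ↦ 1/3  <
α = 2/3, β = 1/3 ↦ 1/3  <
α = 2/3, β = 2/3 ↦ 1/3  <
α = 2/3, β = 1 ↦ 0  <
α = 1, β = 0 ↦ 0  <
α = 1, β = 1/3 ↦ 0  <
α = 1, β = 2/3 ↦ 0  <
α = 1, β = 1 ↦ 0  <
So 4 of the 16 assignments meet the threshold.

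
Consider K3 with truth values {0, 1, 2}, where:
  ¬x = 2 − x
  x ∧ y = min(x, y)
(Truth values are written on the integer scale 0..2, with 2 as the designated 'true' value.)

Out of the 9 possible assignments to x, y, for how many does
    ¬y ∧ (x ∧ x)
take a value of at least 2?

1

x = 0, y = 0 ↦ 0  <
x = 0, y = 1 ↦ 0  <
x = 0, y = 2 ↦ 0  <
x = 1, y = 0 ↦ 1  <
x = 1, y = 1 ↦ 1  <
x = 1, y = 2 ↦ 0  <
x = 2, y = 0 ↦ 2  ≥
x = 2, y = 1 ↦ 1  <
x = 2, y = 2 ↦ 0  <
So 1 of the 9 assignments meets the threshold.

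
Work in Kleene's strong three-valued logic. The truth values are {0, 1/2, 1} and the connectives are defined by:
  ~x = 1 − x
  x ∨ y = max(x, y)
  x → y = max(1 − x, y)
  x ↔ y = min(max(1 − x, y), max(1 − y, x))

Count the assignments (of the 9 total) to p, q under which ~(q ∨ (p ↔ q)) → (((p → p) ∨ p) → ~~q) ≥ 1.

p = 0, q = 0 ↦ 1  ≥
p = 0, q = 1/2 ↦ 1/2  <
p = 0, q = 1 ↦ 1  ≥
p = 1/2, q = 0 ↦ 1/2  <
p = 1/2, q = 1/2 ↦ 1/2  <
p = 1/2, q = 1 ↦ 1  ≥
p = 1, q = 0 ↦ 0  <
p = 1, q = 1/2 ↦ 1/2  <
p = 1, q = 1 ↦ 1  ≥
So 4 of the 9 assignments meet the threshold.

4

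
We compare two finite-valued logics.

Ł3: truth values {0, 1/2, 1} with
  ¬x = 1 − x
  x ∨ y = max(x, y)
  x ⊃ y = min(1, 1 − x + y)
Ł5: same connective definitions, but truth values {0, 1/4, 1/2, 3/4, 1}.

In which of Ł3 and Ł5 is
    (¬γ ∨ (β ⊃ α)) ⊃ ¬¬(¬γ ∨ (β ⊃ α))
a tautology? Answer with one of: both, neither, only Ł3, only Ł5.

In Ł3: every assignment gives 1 — tautology.
In Ł5: every assignment gives 1 — tautology.

both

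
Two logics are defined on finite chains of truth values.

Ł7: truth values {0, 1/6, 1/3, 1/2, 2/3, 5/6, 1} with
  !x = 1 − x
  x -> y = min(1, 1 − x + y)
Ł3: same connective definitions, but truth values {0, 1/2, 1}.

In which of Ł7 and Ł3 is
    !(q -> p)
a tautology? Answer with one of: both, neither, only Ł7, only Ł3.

In Ł7: at p = 0, q = 0 the value is 0 — not a tautology.
In Ł3: at p = 0, q = 0 the value is 0 — not a tautology.

neither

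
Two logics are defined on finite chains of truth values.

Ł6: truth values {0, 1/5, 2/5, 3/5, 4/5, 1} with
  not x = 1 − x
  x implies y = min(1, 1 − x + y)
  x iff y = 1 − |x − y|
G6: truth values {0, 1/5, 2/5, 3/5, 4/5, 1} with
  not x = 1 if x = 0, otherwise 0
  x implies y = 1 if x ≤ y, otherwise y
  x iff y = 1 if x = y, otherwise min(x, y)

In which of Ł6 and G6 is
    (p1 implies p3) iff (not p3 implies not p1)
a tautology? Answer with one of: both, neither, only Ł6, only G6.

In Ł6: every assignment gives 1 — tautology.
In G6: at p1 = 2/5, p3 = 1/5 the value is 1/5 — not a tautology.

only Ł6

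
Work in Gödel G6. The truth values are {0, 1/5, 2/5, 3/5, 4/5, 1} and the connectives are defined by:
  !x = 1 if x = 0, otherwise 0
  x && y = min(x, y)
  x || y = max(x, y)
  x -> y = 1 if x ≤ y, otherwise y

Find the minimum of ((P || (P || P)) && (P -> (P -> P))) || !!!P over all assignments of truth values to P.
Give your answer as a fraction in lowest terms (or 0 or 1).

1/5

Take P = 1/5:
P || P = 1/5 || 1/5 = 1/5
P || (P || P) = 1/5 || 1/5 = 1/5
P -> P = 1/5 -> 1/5 = 1
P -> (P -> P) = 1/5 -> 1 = 1
(P || (P || P)) && (P -> (P -> P)) = 1/5 && 1 = 1/5
!P = !1/5 = 0
!!P = !0 = 1
!!!P = !1 = 0
((P || (P || P)) && (P -> (P -> P))) || !!!P = 1/5 || 0 = 1/5
No assignment yields a value below 1/5, so this is the minimum.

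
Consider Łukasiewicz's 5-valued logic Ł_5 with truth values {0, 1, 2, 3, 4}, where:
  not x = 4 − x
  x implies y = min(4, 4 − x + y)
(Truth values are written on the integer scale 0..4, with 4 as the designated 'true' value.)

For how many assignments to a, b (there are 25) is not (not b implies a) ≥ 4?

1

value 4: 1 assignment (counts)
value 3: 2 assignments
value 2: 3 assignments
value 1: 4 assignments
value 0: 15 assignments
So 1 of the 25 assignments meets the threshold.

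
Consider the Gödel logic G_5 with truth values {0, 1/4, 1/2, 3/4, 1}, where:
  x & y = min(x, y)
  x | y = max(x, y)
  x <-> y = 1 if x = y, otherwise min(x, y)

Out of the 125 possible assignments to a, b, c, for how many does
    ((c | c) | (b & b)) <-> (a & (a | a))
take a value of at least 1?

value 1: 25 assignments (counts)
value 3/4: 16 assignments
value 1/2: 26 assignments
value 1/4: 30 assignments
value 0: 28 assignments
So 25 of the 125 assignments meet the threshold.

25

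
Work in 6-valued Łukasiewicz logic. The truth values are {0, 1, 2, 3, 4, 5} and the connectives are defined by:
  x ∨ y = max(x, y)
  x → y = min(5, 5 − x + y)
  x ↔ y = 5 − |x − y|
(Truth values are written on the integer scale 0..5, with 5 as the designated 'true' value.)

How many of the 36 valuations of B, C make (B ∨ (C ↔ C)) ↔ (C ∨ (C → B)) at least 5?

value 5: 26 assignments (counts)
value 4: 7 assignments
value 3: 3 assignments
So 26 of the 36 assignments meet the threshold.

26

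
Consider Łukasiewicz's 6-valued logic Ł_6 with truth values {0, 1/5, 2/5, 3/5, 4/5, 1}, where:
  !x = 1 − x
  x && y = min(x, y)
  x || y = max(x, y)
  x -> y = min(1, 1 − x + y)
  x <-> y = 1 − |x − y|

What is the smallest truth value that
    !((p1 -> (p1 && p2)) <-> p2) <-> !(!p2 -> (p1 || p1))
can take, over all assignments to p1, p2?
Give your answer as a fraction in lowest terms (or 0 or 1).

Take p1 = 2/5, p2 = 2/5:
p1 && p2 = 2/5 && 2/5 = 2/5
p1 -> (p1 && p2) = 2/5 -> 2/5 = 1
(p1 -> (p1 && p2)) <-> p2 = 1 <-> 2/5 = 2/5
!((p1 -> (p1 && p2)) <-> p2) = !2/5 = 3/5
!p2 = !2/5 = 3/5
p1 || p1 = 2/5 || 2/5 = 2/5
!p2 -> (p1 || p1) = 3/5 -> 2/5 = 4/5
!(!p2 -> (p1 || p1)) = !4/5 = 1/5
!((p1 -> (p1 && p2)) <-> p2) <-> !(!p2 -> (p1 || p1)) = 3/5 <-> 1/5 = 3/5
No assignment yields a value below 3/5, so this is the minimum.

3/5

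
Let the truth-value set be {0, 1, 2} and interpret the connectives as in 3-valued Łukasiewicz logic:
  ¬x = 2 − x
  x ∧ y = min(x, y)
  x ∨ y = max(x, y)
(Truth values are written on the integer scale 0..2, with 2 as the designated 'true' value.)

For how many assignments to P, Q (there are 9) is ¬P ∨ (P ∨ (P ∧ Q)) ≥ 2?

P = 0, Q = 0 ↦ 2  ≥
P = 0, Q = 1 ↦ 2  ≥
P = 0, Q = 2 ↦ 2  ≥
P = 1, Q = 0 ↦ 1  <
P = 1, Q = 1 ↦ 1  <
P = 1, Q = 2 ↦ 1  <
P = 2, Q = 0 ↦ 2  ≥
P = 2, Q = 1 ↦ 2  ≥
P = 2, Q = 2 ↦ 2  ≥
So 6 of the 9 assignments meet the threshold.

6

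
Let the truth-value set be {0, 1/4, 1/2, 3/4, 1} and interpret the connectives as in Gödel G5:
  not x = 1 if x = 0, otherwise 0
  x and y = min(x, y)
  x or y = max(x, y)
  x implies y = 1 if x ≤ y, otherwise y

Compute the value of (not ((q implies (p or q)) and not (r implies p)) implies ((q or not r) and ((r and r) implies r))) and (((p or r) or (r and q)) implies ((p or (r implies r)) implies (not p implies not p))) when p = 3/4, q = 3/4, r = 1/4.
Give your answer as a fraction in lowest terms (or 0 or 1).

p or q = 3/4 or 3/4 = 3/4
q implies (p or q) = 3/4 implies 3/4 = 1
r implies p = 1/4 implies 3/4 = 1
not (r implies p) = not 1 = 0
(q implies (p or q)) and not (r implies p) = 1 and 0 = 0
not ((q implies (p or q)) and not (r implies p)) = not 0 = 1
not r = not 1/4 = 0
q or not r = 3/4 or 0 = 3/4
r and r = 1/4 and 1/4 = 1/4
(r and r) implies r = 1/4 implies 1/4 = 1
(q or not r) and ((r and r) implies r) = 3/4 and 1 = 3/4
not ((q implies (p or q)) and not (r implies p)) implies ((q or not r) and ((r and r) implies r)) = 1 implies 3/4 = 3/4
p or r = 3/4 or 1/4 = 3/4
r and q = 1/4 and 3/4 = 1/4
(p or r) or (r and q) = 3/4 or 1/4 = 3/4
r implies r = 1/4 implies 1/4 = 1
p or (r implies r) = 3/4 or 1 = 1
not p = not 3/4 = 0
not p = not 3/4 = 0
not p implies not p = 0 implies 0 = 1
(p or (r implies r)) implies (not p implies not p) = 1 implies 1 = 1
((p or r) or (r and q)) implies ((p or (r implies r)) implies (not p implies not p)) = 3/4 implies 1 = 1
(not ((q implies (p or q)) and not (r implies p)) implies ((q or not r) and ((r and r) implies r))) and (((p or r) or (r and q)) implies ((p or (r implies r)) implies (not p implies not p))) = 3/4 and 1 = 3/4

3/4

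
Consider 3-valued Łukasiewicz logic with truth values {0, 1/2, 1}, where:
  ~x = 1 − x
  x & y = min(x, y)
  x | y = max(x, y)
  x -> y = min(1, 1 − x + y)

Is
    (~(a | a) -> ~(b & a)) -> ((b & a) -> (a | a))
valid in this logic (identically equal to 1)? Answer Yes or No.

Yes

a = 0, b = 0 ↦ 1
a = 0, b = 1/2 ↦ 1
a = 0, b = 1 ↦ 1
a = 1/2, b = 0 ↦ 1
a = 1/2, b = 1/2 ↦ 1
a = 1/2, b = 1 ↦ 1
a = 1, b = 0 ↦ 1
a = 1, b = 1/2 ↦ 1
a = 1, b = 1 ↦ 1
Every assignment gives a value ≥ 1.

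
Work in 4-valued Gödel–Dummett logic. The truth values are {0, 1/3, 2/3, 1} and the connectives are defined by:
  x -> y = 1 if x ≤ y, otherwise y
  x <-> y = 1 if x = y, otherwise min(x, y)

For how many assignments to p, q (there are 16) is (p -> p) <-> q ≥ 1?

p = 0, q = 0 ↦ 0  <
p = 0, q = 1/3 ↦ 1/3  <
p = 0, q = 2/3 ↦ 2/3  <
p = 0, q = 1 ↦ 1  ≥
p = 1/3, q = 0 ↦ 0  <
p = 1/3, q = 1/3 ↦ 1/3  <
p = 1/3, q = 2/3 ↦ 2/3  <
p = 1/3, q = 1 ↦ 1  ≥
p = 2/3, q = 0 ↦ 0  <
p = 2/3, q = 1/3 ↦ 1/3  <
p = 2/3, q = 2/3 ↦ 2/3  <
p = 2/3, q = 1 ↦ 1  ≥
p = 1, q = 0 ↦ 0  <
p = 1, q = 1/3 ↦ 1/3  <
p = 1, q = 2/3 ↦ 2/3  <
p = 1, q = 1 ↦ 1  ≥
So 4 of the 16 assignments meet the threshold.

4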